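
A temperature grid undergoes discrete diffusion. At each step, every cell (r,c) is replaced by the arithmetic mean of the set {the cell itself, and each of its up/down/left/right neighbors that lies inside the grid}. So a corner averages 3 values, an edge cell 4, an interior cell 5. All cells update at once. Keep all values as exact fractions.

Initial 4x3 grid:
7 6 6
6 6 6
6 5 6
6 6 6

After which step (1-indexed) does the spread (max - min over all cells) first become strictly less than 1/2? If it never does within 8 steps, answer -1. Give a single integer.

Answer: 3

Derivation:
Step 1: max=19/3, min=23/4, spread=7/12
Step 2: max=113/18, min=577/100, spread=457/900
Step 3: max=13253/2160, min=27989/4800, spread=13159/43200
  -> spread < 1/2 first at step 3
Step 4: max=791647/129600, min=252649/43200, spread=337/1296
Step 5: max=47132873/7776000, min=101441309/17280000, spread=29685679/155520000
Step 6: max=2819737507/466560000, min=914390419/155520000, spread=61253/373248
Step 7: max=168610653713/27993600000, min=55005860321/9331200000, spread=14372291/111974400
Step 8: max=10097002795267/1679616000000, min=3305470456339/559872000000, spread=144473141/1343692800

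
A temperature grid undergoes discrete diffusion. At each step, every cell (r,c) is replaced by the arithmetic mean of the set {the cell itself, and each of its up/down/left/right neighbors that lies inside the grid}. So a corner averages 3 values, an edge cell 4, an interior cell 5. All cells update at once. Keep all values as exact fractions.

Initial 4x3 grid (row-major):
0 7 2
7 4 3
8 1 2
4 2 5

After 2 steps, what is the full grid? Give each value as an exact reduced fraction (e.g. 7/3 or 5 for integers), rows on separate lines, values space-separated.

Answer: 38/9 979/240 10/3
1129/240 371/100 139/40
1069/240 371/100 119/40
38/9 211/60 35/12

Derivation:
After step 1:
  14/3 13/4 4
  19/4 22/5 11/4
  5 17/5 11/4
  14/3 3 3
After step 2:
  38/9 979/240 10/3
  1129/240 371/100 139/40
  1069/240 371/100 119/40
  38/9 211/60 35/12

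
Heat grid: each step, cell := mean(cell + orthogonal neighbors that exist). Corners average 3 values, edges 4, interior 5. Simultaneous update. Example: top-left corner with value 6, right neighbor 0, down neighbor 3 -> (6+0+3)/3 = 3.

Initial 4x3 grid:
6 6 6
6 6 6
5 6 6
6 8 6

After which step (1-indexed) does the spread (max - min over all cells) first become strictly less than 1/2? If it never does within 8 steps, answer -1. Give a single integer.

Step 1: max=20/3, min=23/4, spread=11/12
Step 2: max=257/40, min=47/8, spread=11/20
Step 3: max=6851/1080, min=427/72, spread=223/540
  -> spread < 1/2 first at step 3
Step 4: max=405907/64800, min=64277/10800, spread=4049/12960
Step 5: max=24217193/3888000, min=1933619/324000, spread=202753/777600
Step 6: max=1445272207/233280000, min=29106559/4860000, spread=385259/1866240
Step 7: max=86423012813/13996800000, min=1750976981/291600000, spread=95044709/559872000
Step 8: max=5170514610967/839808000000, min=105319966429/17496000000, spread=921249779/6718464000

Answer: 3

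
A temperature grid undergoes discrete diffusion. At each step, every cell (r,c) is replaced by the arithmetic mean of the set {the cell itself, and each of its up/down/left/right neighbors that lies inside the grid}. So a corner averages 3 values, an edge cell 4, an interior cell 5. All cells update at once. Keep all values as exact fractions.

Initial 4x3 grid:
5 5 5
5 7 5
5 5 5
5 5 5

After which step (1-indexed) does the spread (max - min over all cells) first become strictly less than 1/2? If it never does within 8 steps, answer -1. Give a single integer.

Step 1: max=11/2, min=5, spread=1/2
Step 2: max=273/50, min=5, spread=23/50
  -> spread < 1/2 first at step 2
Step 3: max=12811/2400, min=1013/200, spread=131/480
Step 4: max=114551/21600, min=18391/3600, spread=841/4320
Step 5: max=45742051/8640000, min=3693373/720000, spread=56863/345600
Step 6: max=410334341/77760000, min=33389543/6480000, spread=386393/3110400
Step 7: max=163913723131/31104000000, min=13380358813/2592000000, spread=26795339/248832000
Step 8: max=9815015714129/1866240000000, min=804686149667/155520000000, spread=254051069/2985984000

Answer: 2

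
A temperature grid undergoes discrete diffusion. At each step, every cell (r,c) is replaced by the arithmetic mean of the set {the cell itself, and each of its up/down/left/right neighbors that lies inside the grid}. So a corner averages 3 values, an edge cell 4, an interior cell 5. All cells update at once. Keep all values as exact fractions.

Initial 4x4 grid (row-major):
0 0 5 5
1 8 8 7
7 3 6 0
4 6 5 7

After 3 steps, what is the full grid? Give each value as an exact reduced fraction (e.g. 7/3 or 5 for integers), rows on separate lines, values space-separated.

After step 1:
  1/3 13/4 9/2 17/3
  4 4 34/5 5
  15/4 6 22/5 5
  17/3 9/2 6 4
After step 2:
  91/36 145/48 1213/240 91/18
  145/48 481/100 247/50 337/60
  233/48 453/100 141/25 23/5
  167/36 133/24 189/40 5
After step 3:
  617/216 27743/7200 32527/7200 11323/2160
  27383/7200 12193/3000 31273/6000 18191/3600
  30679/7200 30451/6000 4887/1000 6257/1200
  2165/432 4373/900 392/75 191/40

Answer: 617/216 27743/7200 32527/7200 11323/2160
27383/7200 12193/3000 31273/6000 18191/3600
30679/7200 30451/6000 4887/1000 6257/1200
2165/432 4373/900 392/75 191/40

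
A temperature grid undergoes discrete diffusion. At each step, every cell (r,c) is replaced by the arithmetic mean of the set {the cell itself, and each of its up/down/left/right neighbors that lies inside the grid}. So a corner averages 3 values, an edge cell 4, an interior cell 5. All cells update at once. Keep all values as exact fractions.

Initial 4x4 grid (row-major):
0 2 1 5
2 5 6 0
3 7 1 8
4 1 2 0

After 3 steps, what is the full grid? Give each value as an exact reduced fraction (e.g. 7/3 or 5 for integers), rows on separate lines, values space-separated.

Answer: 703/270 577/225 319/100 1061/360
2503/900 5063/1500 609/200 1411/400
1531/450 2339/750 10669/3000 10519/3600
1651/540 743/225 2431/900 3289/1080

Derivation:
After step 1:
  4/3 2 7/2 2
  5/2 22/5 13/5 19/4
  4 17/5 24/5 9/4
  8/3 7/2 1 10/3
After step 2:
  35/18 337/120 101/40 41/12
  367/120 149/50 401/100 29/10
  377/120 201/50 281/100 227/60
  61/18 317/120 379/120 79/36
After step 3:
  703/270 577/225 319/100 1061/360
  2503/900 5063/1500 609/200 1411/400
  1531/450 2339/750 10669/3000 10519/3600
  1651/540 743/225 2431/900 3289/1080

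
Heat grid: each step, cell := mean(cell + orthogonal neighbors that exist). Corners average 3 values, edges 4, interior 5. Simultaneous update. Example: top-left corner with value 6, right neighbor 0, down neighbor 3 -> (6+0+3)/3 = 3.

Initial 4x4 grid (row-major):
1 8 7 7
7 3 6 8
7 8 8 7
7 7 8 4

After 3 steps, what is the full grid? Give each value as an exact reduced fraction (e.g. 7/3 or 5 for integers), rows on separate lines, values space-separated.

Answer: 5977/1080 41099/7200 47147/7200 7327/1080
41039/7200 3761/600 3911/600 49847/7200
15893/2400 821/125 2071/300 48839/7200
137/20 16943/2400 49229/7200 1843/270

Derivation:
After step 1:
  16/3 19/4 7 22/3
  9/2 32/5 32/5 7
  29/4 33/5 37/5 27/4
  7 15/2 27/4 19/3
After step 2:
  175/36 1409/240 1529/240 64/9
  1409/240 573/100 171/25 1649/240
  507/80 703/100 339/50 1649/240
  29/4 557/80 1679/240 119/18
After step 3:
  5977/1080 41099/7200 47147/7200 7327/1080
  41039/7200 3761/600 3911/600 49847/7200
  15893/2400 821/125 2071/300 48839/7200
  137/20 16943/2400 49229/7200 1843/270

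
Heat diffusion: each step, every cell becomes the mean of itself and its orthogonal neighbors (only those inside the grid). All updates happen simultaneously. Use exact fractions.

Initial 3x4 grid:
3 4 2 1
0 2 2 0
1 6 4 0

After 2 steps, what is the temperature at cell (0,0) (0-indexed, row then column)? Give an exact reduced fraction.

Step 1: cell (0,0) = 7/3
Step 2: cell (0,0) = 79/36
Full grid after step 2:
  79/36 38/15 2 4/3
  269/120 123/50 54/25 61/48
  85/36 683/240 115/48 61/36

Answer: 79/36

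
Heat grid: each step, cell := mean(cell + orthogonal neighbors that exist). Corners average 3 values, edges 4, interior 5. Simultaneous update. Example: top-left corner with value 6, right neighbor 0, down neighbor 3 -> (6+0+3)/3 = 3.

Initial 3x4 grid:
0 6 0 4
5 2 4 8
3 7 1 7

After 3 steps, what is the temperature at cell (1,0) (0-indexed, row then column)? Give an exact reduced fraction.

Answer: 24133/7200

Derivation:
Step 1: cell (1,0) = 5/2
Step 2: cell (1,0) = 479/120
Step 3: cell (1,0) = 24133/7200
Full grid after step 3:
  1837/540 2801/900 2309/600 193/48
  24133/7200 5821/1500 23039/6000 66871/14400
  481/120 571/150 8177/1800 1999/432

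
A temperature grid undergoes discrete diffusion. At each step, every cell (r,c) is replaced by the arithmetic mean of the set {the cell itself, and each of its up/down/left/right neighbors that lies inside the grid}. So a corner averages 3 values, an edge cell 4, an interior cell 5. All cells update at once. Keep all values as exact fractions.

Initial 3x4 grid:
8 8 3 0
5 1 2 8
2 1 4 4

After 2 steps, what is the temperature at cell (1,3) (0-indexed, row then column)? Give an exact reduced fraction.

Answer: 161/40

Derivation:
Step 1: cell (1,3) = 7/2
Step 2: cell (1,3) = 161/40
Full grid after step 2:
  16/3 373/80 931/240 125/36
  64/15 18/5 33/10 161/40
  26/9 649/240 821/240 139/36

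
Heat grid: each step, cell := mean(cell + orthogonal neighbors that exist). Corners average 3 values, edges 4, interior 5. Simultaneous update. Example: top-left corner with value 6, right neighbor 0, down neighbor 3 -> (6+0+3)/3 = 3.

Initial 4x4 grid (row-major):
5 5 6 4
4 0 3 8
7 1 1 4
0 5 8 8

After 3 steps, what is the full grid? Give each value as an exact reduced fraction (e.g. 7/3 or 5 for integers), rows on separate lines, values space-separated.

After step 1:
  14/3 4 9/2 6
  4 13/5 18/5 19/4
  3 14/5 17/5 21/4
  4 7/2 11/2 20/3
After step 2:
  38/9 473/120 181/40 61/12
  107/30 17/5 377/100 49/10
  69/20 153/50 411/100 301/60
  7/2 79/20 143/30 209/36
After step 3:
  4223/1080 181/45 433/100 1741/360
  527/144 10643/3000 4141/1000 1877/400
  4073/1200 1797/500 6217/1500 17849/3600
  109/30 4583/1200 16769/3600 1403/270

Answer: 4223/1080 181/45 433/100 1741/360
527/144 10643/3000 4141/1000 1877/400
4073/1200 1797/500 6217/1500 17849/3600
109/30 4583/1200 16769/3600 1403/270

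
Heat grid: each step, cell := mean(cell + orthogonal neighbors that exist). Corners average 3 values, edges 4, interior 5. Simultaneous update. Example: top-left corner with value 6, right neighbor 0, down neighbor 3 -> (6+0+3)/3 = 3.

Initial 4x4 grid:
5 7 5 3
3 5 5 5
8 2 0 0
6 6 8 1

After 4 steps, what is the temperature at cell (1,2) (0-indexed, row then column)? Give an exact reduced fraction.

Answer: 144889/36000

Derivation:
Step 1: cell (1,2) = 4
Step 2: cell (1,2) = 393/100
Step 3: cell (1,2) = 23843/6000
Step 4: cell (1,2) = 144889/36000
Full grid after step 4:
  5969/1200 170431/36000 469381/108000 259859/64800
  44099/9000 45891/10000 144889/36000 785807/216000
  133823/27000 807253/180000 18827/5000 237989/72000
  324571/64800 985129/216000 272419/72000 2941/900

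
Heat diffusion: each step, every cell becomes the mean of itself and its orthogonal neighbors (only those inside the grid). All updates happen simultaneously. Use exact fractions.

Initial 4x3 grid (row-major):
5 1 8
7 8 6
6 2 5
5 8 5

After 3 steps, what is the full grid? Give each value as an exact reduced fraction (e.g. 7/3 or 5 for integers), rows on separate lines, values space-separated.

After step 1:
  13/3 11/2 5
  13/2 24/5 27/4
  5 29/5 9/2
  19/3 5 6
After step 2:
  49/9 589/120 23/4
  619/120 587/100 421/80
  709/120 251/50 461/80
  49/9 347/60 31/6
After step 3:
  698/135 39551/7200 3821/720
  20143/3600 31463/6000 4529/800
  9689/1800 34013/6000 12727/2400
  6169/1080 19273/3600 1337/240

Answer: 698/135 39551/7200 3821/720
20143/3600 31463/6000 4529/800
9689/1800 34013/6000 12727/2400
6169/1080 19273/3600 1337/240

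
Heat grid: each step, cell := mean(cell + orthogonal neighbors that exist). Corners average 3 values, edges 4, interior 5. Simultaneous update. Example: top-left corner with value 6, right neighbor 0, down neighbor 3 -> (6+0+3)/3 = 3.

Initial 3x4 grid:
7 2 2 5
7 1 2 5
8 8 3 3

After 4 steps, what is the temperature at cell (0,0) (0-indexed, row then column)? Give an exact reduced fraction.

Step 1: cell (0,0) = 16/3
Step 2: cell (0,0) = 169/36
Step 3: cell (0,0) = 1019/216
Step 4: cell (0,0) = 594907/129600
Full grid after step 4:
  594907/129600 890507/216000 85763/24000 149269/43200
  1436591/288000 174833/40000 1372097/360000 3069313/864000
  674357/129600 127829/27000 217873/54000 488957/129600

Answer: 594907/129600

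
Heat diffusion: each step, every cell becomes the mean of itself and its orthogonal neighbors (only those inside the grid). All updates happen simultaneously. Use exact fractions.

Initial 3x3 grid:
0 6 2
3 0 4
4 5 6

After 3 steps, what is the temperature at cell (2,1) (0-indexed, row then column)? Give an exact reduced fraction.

Answer: 16789/4800

Derivation:
Step 1: cell (2,1) = 15/4
Step 2: cell (2,1) = 327/80
Step 3: cell (2,1) = 16789/4800
Full grid after step 3:
  679/240 561/200 67/20
  13589/4800 3409/1000 4091/1200
  1241/360 16789/4800 2857/720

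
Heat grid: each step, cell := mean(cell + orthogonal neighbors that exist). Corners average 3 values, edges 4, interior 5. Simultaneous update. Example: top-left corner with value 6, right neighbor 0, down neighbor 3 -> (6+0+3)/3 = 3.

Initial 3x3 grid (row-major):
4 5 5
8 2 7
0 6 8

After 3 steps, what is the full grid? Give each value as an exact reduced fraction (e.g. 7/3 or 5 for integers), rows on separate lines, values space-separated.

Answer: 5213/1080 8639/1800 5843/1080
32081/7200 2587/500 37831/7200
5123/1080 17453/3600 2011/360

Derivation:
After step 1:
  17/3 4 17/3
  7/2 28/5 11/2
  14/3 4 7
After step 2:
  79/18 157/30 91/18
  583/120 113/25 713/120
  73/18 319/60 11/2
After step 3:
  5213/1080 8639/1800 5843/1080
  32081/7200 2587/500 37831/7200
  5123/1080 17453/3600 2011/360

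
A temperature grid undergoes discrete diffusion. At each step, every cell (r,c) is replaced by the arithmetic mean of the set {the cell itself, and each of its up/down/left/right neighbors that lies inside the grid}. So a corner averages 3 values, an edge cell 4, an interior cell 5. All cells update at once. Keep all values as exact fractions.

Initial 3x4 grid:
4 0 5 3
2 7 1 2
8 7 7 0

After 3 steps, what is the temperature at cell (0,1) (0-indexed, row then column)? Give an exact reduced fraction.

Answer: 9011/2400

Derivation:
Step 1: cell (0,1) = 4
Step 2: cell (0,1) = 233/80
Step 3: cell (0,1) = 9011/2400
Full grid after step 3:
  1289/360 9011/2400 21293/7200 6419/2160
  67481/14400 11957/3000 22889/6000 20213/7200
  10909/2160 18479/3600 1157/300 1249/360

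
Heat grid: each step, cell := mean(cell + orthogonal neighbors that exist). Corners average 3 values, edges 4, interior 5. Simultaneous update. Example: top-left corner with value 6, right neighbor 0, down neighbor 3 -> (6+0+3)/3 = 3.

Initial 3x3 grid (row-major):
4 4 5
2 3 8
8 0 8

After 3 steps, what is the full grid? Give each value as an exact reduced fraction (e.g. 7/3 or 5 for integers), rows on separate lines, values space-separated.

Answer: 8309/2160 5299/1200 649/135
57713/14400 6439/1500 6049/1200
2141/540 65363/14400 10559/2160

Derivation:
After step 1:
  10/3 4 17/3
  17/4 17/5 6
  10/3 19/4 16/3
After step 2:
  139/36 41/10 47/9
  859/240 112/25 51/10
  37/9 1009/240 193/36
After step 3:
  8309/2160 5299/1200 649/135
  57713/14400 6439/1500 6049/1200
  2141/540 65363/14400 10559/2160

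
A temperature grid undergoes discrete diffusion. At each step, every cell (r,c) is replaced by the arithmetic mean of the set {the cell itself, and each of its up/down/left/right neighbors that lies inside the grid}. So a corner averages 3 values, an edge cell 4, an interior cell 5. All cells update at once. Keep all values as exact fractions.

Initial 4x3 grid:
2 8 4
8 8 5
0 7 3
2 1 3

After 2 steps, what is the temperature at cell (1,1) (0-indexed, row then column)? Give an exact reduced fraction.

Step 1: cell (1,1) = 36/5
Step 2: cell (1,1) = 26/5
Full grid after step 2:
  16/3 731/120 97/18
  439/80 26/5 671/120
  271/80 23/5 469/120
  17/6 623/240 121/36

Answer: 26/5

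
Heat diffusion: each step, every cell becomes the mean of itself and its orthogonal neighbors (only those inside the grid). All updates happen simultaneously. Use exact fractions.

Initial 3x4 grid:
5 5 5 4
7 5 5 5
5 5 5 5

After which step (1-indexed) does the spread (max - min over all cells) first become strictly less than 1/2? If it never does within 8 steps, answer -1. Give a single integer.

Step 1: max=17/3, min=14/3, spread=1
Step 2: max=667/120, min=85/18, spread=301/360
Step 3: max=5837/1080, min=1039/216, spread=107/180
Step 4: max=2311771/432000, min=631523/129600, spread=620083/1296000
  -> spread < 1/2 first at step 4
Step 5: max=20613161/3888000, min=38198287/7776000, spread=201869/518400
Step 6: max=8190996811/1555200000, min=2309757953/466560000, spread=1475410903/4665600000
Step 7: max=73327349501/13996800000, min=139334747227/27993600000, spread=3614791/13824000
Step 8: max=29205349068691/5598720000000, min=8400317342993/1679616000000, spread=3612873776143/16796160000000

Answer: 4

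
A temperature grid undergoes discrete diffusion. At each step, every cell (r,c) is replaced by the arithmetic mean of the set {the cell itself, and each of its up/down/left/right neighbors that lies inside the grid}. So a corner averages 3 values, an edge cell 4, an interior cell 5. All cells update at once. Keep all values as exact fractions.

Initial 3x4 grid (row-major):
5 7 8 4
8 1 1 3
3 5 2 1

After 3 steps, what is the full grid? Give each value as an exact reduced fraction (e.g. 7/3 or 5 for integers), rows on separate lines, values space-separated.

Answer: 5717/1080 34579/7200 3471/800 281/72
7437/1600 4297/1000 3487/1000 5077/1600
9329/2160 6401/1800 1173/400 371/144

Derivation:
After step 1:
  20/3 21/4 5 5
  17/4 22/5 3 9/4
  16/3 11/4 9/4 2
After step 2:
  97/18 1279/240 73/16 49/12
  413/80 393/100 169/50 49/16
  37/9 221/60 5/2 13/6
After step 3:
  5717/1080 34579/7200 3471/800 281/72
  7437/1600 4297/1000 3487/1000 5077/1600
  9329/2160 6401/1800 1173/400 371/144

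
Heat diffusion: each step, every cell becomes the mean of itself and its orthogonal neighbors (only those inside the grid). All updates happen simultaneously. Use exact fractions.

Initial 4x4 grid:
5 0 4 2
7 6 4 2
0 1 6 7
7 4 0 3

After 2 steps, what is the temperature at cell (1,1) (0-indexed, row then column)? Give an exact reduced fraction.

Step 1: cell (1,1) = 18/5
Step 2: cell (1,1) = 393/100
Full grid after step 2:
  49/12 277/80 799/240 107/36
  317/80 393/100 357/100 919/240
  919/240 347/100 383/100 911/240
  125/36 799/240 791/240 133/36

Answer: 393/100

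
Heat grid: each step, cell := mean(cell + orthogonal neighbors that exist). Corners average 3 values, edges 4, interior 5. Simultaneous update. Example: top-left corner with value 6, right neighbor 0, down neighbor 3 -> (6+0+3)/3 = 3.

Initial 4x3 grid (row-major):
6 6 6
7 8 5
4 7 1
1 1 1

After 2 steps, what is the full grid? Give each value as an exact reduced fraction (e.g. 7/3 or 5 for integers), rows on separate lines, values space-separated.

After step 1:
  19/3 13/2 17/3
  25/4 33/5 5
  19/4 21/5 7/2
  2 5/2 1
After step 2:
  229/36 251/40 103/18
  359/60 571/100 623/120
  43/10 431/100 137/40
  37/12 97/40 7/3

Answer: 229/36 251/40 103/18
359/60 571/100 623/120
43/10 431/100 137/40
37/12 97/40 7/3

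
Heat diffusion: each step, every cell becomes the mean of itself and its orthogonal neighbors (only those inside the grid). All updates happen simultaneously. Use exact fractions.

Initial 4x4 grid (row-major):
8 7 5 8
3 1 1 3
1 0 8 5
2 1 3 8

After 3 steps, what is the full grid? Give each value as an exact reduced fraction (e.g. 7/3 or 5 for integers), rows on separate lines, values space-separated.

After step 1:
  6 21/4 21/4 16/3
  13/4 12/5 18/5 17/4
  3/2 11/5 17/5 6
  4/3 3/2 5 16/3
After step 2:
  29/6 189/40 583/120 89/18
  263/80 167/50 189/50 1151/240
  497/240 11/5 101/25 1139/240
  13/9 301/120 457/120 49/9
After step 3:
  3083/720 5327/1200 16477/3600 10511/2160
  8119/2400 6933/2000 24977/6000 32879/7200
  3241/1440 16991/6000 22289/6000 34247/7200
  4337/2160 1793/720 14221/3600 10079/2160

Answer: 3083/720 5327/1200 16477/3600 10511/2160
8119/2400 6933/2000 24977/6000 32879/7200
3241/1440 16991/6000 22289/6000 34247/7200
4337/2160 1793/720 14221/3600 10079/2160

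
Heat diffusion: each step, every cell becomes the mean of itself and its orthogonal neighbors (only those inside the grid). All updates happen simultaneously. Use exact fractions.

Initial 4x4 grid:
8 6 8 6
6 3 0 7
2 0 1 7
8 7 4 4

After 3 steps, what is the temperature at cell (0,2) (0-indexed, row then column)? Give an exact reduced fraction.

Answer: 12149/2400

Derivation:
Step 1: cell (0,2) = 5
Step 2: cell (0,2) = 441/80
Step 3: cell (0,2) = 12149/2400
Full grid after step 3:
  283/54 37279/7200 12149/2400 979/180
  33889/7200 6331/1500 552/125 11359/2400
  1225/288 11669/3000 761/200 10511/2400
  4793/1080 5921/1440 3277/800 1549/360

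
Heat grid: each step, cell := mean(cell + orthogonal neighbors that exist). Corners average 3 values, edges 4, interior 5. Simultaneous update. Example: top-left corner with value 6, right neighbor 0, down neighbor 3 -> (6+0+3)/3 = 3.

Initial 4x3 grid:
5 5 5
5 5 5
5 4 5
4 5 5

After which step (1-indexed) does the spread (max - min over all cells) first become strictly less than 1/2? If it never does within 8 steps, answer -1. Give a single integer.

Step 1: max=5, min=9/2, spread=1/2
Step 2: max=5, min=41/9, spread=4/9
  -> spread < 1/2 first at step 2
Step 3: max=1987/400, min=33691/7200, spread=83/288
Step 4: max=35609/7200, min=303631/64800, spread=337/1296
Step 5: max=2360449/480000, min=18379979/3888000, spread=7396579/38880000
Step 6: max=63576727/12960000, min=1106097961/233280000, spread=61253/373248
Step 7: max=3801721943/777600000, min=66634458599/13996800000, spread=14372291/111974400
Step 8: max=227644507837/46656000000, min=4007305427941/839808000000, spread=144473141/1343692800

Answer: 2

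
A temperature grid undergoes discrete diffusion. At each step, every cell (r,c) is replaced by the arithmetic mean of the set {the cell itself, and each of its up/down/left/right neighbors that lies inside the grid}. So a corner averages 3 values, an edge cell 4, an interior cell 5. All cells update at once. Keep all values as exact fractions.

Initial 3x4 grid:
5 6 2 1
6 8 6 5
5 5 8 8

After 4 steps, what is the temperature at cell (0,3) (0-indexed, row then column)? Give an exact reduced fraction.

Step 1: cell (0,3) = 8/3
Step 2: cell (0,3) = 137/36
Step 3: cell (0,3) = 598/135
Step 4: cell (0,3) = 30931/6480
Full grid after step 4:
  7205/1296 57509/10800 26911/5400 30931/6480
  5197/900 22799/4000 196031/36000 227303/43200
  15521/2592 258961/43200 28457/4800 24829/4320

Answer: 30931/6480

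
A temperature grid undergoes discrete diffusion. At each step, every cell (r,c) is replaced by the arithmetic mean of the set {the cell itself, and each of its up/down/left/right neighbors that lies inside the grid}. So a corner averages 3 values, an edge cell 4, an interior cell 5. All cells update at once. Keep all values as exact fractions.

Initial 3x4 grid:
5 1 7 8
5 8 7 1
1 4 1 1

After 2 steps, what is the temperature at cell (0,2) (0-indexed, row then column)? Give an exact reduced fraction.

Step 1: cell (0,2) = 23/4
Step 2: cell (0,2) = 317/60
Full grid after step 2:
  41/9 59/12 317/60 46/9
  67/16 233/50 461/100 923/240
  139/36 181/48 251/80 17/6

Answer: 317/60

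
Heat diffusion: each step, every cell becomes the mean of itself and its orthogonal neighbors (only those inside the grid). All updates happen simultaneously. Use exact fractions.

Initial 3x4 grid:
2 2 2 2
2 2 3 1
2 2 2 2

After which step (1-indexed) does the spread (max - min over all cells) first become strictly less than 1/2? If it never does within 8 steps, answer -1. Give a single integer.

Answer: 2

Derivation:
Step 1: max=9/4, min=5/3, spread=7/12
Step 2: max=107/50, min=11/6, spread=23/75
  -> spread < 1/2 first at step 2
Step 3: max=2091/1000, min=833/432, spread=8789/54000
Step 4: max=148123/72000, min=211417/108000, spread=4307/43200
Step 5: max=8199/4000, min=3852619/1944000, spread=26419/388800
Step 6: max=19651019/9600000, min=773732557/388800000, spread=1770697/31104000
Step 7: max=1587701261/777600000, min=6995366087/3499200000, spread=11943167/279936000
Step 8: max=634356317851/311040000000, min=2802981906517/1399680000000, spread=825944381/22394880000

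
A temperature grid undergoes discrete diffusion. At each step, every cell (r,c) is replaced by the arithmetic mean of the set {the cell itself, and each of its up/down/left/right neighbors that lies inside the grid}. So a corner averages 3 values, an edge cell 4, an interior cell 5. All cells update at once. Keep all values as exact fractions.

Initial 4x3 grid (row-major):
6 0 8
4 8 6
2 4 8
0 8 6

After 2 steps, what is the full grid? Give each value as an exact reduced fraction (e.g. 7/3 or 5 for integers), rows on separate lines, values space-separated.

Answer: 83/18 179/40 53/9
457/120 142/25 677/120
101/24 117/25 161/24
31/9 127/24 107/18

Derivation:
After step 1:
  10/3 11/2 14/3
  5 22/5 15/2
  5/2 6 6
  10/3 9/2 22/3
After step 2:
  83/18 179/40 53/9
  457/120 142/25 677/120
  101/24 117/25 161/24
  31/9 127/24 107/18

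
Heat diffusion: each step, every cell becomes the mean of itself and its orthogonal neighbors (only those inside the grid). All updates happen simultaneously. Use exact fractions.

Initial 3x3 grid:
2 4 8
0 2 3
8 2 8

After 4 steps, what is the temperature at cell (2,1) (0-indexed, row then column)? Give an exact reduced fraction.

Answer: 823087/216000

Derivation:
Step 1: cell (2,1) = 5
Step 2: cell (2,1) = 223/60
Step 3: cell (2,1) = 14621/3600
Step 4: cell (2,1) = 823087/216000
Full grid after step 4:
  36137/10800 129077/36000 176273/43200
  178553/54000 1374701/360000 3523223/864000
  29059/8100 823087/216000 550519/129600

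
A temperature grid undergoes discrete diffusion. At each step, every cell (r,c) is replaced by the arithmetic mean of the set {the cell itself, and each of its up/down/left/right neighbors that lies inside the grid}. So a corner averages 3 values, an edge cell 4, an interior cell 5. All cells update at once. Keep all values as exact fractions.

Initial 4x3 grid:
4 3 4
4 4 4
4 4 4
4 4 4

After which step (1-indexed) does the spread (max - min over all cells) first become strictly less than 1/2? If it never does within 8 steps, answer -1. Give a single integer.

Answer: 1

Derivation:
Step 1: max=4, min=11/3, spread=1/3
  -> spread < 1/2 first at step 1
Step 2: max=4, min=893/240, spread=67/240
Step 3: max=4, min=8203/2160, spread=437/2160
Step 4: max=3991/1000, min=3298469/864000, spread=29951/172800
Step 5: max=13421/3375, min=29888179/7776000, spread=206761/1555200
Step 6: max=21434329/5400000, min=11985404429/3110400000, spread=14430763/124416000
Step 7: max=1710347273/432000000, min=721388258311/186624000000, spread=139854109/1492992000
Step 8: max=153668771023/38880000000, min=43367288109749/11197440000000, spread=7114543559/89579520000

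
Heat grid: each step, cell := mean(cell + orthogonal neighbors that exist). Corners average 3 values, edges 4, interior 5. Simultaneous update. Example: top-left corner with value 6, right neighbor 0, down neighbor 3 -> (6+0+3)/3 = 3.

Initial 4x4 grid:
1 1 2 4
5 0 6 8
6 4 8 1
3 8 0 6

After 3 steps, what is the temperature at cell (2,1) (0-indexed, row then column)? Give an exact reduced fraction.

Step 1: cell (2,1) = 26/5
Step 2: cell (2,1) = 409/100
Step 3: cell (2,1) = 26593/6000
Full grid after step 3:
  5627/2160 20567/7200 25303/7200 9103/2160
  12061/3600 20633/6000 24997/6000 15599/3600
  14921/3600 26593/6000 25277/6000 16819/3600
  10267/2160 31687/7200 33143/7200 9023/2160

Answer: 26593/6000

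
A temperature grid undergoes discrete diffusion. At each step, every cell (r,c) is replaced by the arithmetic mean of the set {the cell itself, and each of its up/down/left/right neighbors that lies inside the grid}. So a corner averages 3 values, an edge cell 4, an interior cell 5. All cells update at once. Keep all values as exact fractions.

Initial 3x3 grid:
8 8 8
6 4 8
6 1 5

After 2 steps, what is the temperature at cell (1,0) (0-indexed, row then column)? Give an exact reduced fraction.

Step 1: cell (1,0) = 6
Step 2: cell (1,0) = 173/30
Full grid after step 2:
  61/9 104/15 85/12
  173/30 573/100 1459/240
  43/9 23/5 179/36

Answer: 173/30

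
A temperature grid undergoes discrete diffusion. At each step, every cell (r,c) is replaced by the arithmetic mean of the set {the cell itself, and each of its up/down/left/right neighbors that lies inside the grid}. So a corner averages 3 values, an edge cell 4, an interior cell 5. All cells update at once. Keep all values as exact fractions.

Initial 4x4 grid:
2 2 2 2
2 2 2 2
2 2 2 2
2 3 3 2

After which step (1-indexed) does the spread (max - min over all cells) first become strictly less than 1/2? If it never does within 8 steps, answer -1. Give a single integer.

Step 1: max=5/2, min=2, spread=1/2
Step 2: max=143/60, min=2, spread=23/60
  -> spread < 1/2 first at step 2
Step 3: max=4151/1800, min=2, spread=551/1800
Step 4: max=24463/10800, min=454/225, spread=2671/10800
Step 5: max=3622427/1620000, min=182743/90000, spread=333053/1620000
Step 6: max=107673743/48600000, min=275773/135000, spread=8395463/48600000
Step 7: max=3206987951/1458000000, min=55473007/27000000, spread=211445573/1458000000
Step 8: max=3826348547/1749600000, min=2509076147/1215000000, spread=5331972383/43740000000

Answer: 2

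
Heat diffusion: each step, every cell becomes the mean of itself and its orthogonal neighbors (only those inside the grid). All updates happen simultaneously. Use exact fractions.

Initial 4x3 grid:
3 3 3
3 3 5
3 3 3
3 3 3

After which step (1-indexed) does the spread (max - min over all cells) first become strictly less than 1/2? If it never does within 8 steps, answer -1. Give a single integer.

Answer: 3

Derivation:
Step 1: max=11/3, min=3, spread=2/3
Step 2: max=211/60, min=3, spread=31/60
Step 3: max=1831/540, min=3, spread=211/540
  -> spread < 1/2 first at step 3
Step 4: max=178897/54000, min=2747/900, spread=14077/54000
Step 5: max=1598407/486000, min=165683/54000, spread=5363/24300
Step 6: max=47480809/14580000, min=92869/30000, spread=93859/583200
Step 7: max=2834674481/874800000, min=151136467/48600000, spread=4568723/34992000
Step 8: max=169244435629/52488000000, min=4555618889/1458000000, spread=8387449/83980800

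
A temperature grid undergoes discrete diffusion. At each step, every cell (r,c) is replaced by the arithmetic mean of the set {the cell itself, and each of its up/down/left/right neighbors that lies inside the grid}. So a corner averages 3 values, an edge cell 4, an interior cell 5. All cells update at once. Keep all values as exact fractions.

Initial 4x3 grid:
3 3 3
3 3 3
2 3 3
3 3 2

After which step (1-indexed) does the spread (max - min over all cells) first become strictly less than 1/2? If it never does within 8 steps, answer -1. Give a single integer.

Answer: 1

Derivation:
Step 1: max=3, min=8/3, spread=1/3
  -> spread < 1/2 first at step 1
Step 2: max=3, min=653/240, spread=67/240
Step 3: max=143/48, min=5893/2160, spread=271/1080
Step 4: max=7079/2400, min=356801/129600, spread=5093/25920
Step 5: max=633389/216000, min=21516499/7776000, spread=257101/1555200
Step 6: max=18892033/6480000, min=1298026001/466560000, spread=497603/3732480
Step 7: max=188153887/64800000, min=78186762859/27993600000, spread=123828653/1119744000
Step 8: max=16873704587/5832000000, min=4707706115681/1679616000000, spread=1215366443/13436928000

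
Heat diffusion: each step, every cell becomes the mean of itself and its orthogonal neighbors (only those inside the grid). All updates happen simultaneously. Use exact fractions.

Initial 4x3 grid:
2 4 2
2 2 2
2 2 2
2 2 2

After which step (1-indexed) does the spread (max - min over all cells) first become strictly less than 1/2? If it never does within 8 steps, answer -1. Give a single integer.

Answer: 3

Derivation:
Step 1: max=8/3, min=2, spread=2/3
Step 2: max=307/120, min=2, spread=67/120
Step 3: max=2597/1080, min=2, spread=437/1080
  -> spread < 1/2 first at step 3
Step 4: max=1021531/432000, min=1009/500, spread=29951/86400
Step 5: max=8991821/3888000, min=6908/3375, spread=206761/777600
Step 6: max=3566595571/1555200000, min=5565671/2700000, spread=14430763/62208000
Step 7: max=211731741689/93312000000, min=449652727/216000000, spread=139854109/746496000
Step 8: max=12619911890251/5598720000000, min=40731228977/19440000000, spread=7114543559/44789760000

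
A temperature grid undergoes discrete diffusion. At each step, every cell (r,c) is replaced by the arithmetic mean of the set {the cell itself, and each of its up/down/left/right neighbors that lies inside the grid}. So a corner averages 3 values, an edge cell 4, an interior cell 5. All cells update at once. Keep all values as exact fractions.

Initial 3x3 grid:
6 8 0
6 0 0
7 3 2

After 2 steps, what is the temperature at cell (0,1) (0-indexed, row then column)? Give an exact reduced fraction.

Answer: 487/120

Derivation:
Step 1: cell (0,1) = 7/2
Step 2: cell (0,1) = 487/120
Full grid after step 2:
  179/36 487/120 20/9
  403/80 303/100 247/120
  157/36 67/20 31/18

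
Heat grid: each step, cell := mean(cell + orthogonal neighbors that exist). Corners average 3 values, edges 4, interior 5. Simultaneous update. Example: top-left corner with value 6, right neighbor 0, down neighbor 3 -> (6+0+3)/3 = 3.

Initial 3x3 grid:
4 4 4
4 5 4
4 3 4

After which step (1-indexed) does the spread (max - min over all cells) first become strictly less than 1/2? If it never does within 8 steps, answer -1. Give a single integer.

Step 1: max=17/4, min=11/3, spread=7/12
Step 2: max=25/6, min=23/6, spread=1/3
  -> spread < 1/2 first at step 2
Step 3: max=3971/960, min=1697/432, spread=1799/8640
Step 4: max=5891/1440, min=21383/5400, spread=2833/21600
Step 5: max=4694873/1152000, min=6204521/1555200, spread=2671151/31104000
Step 6: max=63098677/15552000, min=311046563/77760000, spread=741137/12960000
Step 7: max=50397145171/12441600000, min=22461751889/5598720000, spread=4339268759/111974400000
Step 8: max=226349231393/55987200000, min=562158155821/139968000000, spread=7429845323/279936000000

Answer: 2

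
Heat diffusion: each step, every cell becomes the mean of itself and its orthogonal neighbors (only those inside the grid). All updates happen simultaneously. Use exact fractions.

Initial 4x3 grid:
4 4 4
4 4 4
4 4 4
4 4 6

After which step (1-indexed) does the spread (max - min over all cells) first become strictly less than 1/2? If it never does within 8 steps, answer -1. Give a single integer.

Step 1: max=14/3, min=4, spread=2/3
Step 2: max=41/9, min=4, spread=5/9
Step 3: max=473/108, min=4, spread=41/108
  -> spread < 1/2 first at step 3
Step 4: max=56057/12960, min=4, spread=4217/12960
Step 5: max=3319549/777600, min=14479/3600, spread=38417/155520
Step 6: max=197824211/46656000, min=290597/72000, spread=1903471/9331200
Step 7: max=11798429089/2799360000, min=8755759/2160000, spread=18038617/111974400
Step 8: max=705114582851/167961600000, min=790526759/194400000, spread=883978523/6718464000

Answer: 3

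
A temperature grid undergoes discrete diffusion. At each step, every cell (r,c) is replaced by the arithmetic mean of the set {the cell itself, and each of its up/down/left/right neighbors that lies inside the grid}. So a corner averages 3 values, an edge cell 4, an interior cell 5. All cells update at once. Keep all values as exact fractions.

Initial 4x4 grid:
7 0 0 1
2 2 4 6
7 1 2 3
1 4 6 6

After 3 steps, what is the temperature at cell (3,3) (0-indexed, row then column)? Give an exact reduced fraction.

Answer: 2999/720

Derivation:
Step 1: cell (3,3) = 5
Step 2: cell (3,3) = 55/12
Step 3: cell (3,3) = 2999/720
Full grid after step 3:
  667/240 1559/600 4097/1800 5573/2160
  2557/800 5319/2000 17267/6000 21743/7200
  2533/800 6631/2000 6721/2000 9229/2400
  281/80 341/100 1183/300 2999/720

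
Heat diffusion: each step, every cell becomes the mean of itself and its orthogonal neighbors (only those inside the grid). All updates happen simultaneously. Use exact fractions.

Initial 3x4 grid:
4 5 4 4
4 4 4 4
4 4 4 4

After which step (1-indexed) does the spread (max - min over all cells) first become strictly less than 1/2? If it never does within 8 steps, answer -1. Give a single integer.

Step 1: max=13/3, min=4, spread=1/3
  -> spread < 1/2 first at step 1
Step 2: max=511/120, min=4, spread=31/120
Step 3: max=4531/1080, min=4, spread=211/1080
Step 4: max=448897/108000, min=7247/1800, spread=14077/108000
Step 5: max=4028407/972000, min=435683/108000, spread=5363/48600
Step 6: max=120380809/29160000, min=242869/60000, spread=93859/1166400
Step 7: max=7208674481/1749600000, min=394136467/97200000, spread=4568723/69984000
Step 8: max=431684435629/104976000000, min=11845618889/2916000000, spread=8387449/167961600

Answer: 1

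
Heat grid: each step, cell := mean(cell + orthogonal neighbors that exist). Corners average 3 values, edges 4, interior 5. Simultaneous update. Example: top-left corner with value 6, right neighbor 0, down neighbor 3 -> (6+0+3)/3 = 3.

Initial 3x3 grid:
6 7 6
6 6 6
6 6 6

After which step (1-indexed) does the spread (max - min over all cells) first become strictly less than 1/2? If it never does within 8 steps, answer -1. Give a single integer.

Answer: 1

Derivation:
Step 1: max=19/3, min=6, spread=1/3
  -> spread < 1/2 first at step 1
Step 2: max=1507/240, min=6, spread=67/240
Step 3: max=13397/2160, min=1207/200, spread=1807/10800
Step 4: max=5341963/864000, min=32761/5400, spread=33401/288000
Step 5: max=47885933/7776000, min=3283391/540000, spread=3025513/38880000
Step 6: max=19127326867/3110400000, min=175555949/28800000, spread=53531/995328
Step 7: max=1145776925849/186624000000, min=47447116051/7776000000, spread=450953/11943936
Step 8: max=68693543560603/11197440000000, min=5699728610519/933120000000, spread=3799043/143327232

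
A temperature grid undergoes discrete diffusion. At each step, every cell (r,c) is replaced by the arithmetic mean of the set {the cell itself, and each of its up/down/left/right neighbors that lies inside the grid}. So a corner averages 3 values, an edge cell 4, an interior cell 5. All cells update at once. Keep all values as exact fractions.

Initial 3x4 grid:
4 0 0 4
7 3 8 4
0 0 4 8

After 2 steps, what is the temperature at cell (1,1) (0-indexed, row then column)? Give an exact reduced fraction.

Step 1: cell (1,1) = 18/5
Step 2: cell (1,1) = 72/25
Full grid after step 2:
  107/36 721/240 673/240 35/9
  131/40 72/25 107/25 89/20
  91/36 761/240 953/240 49/9

Answer: 72/25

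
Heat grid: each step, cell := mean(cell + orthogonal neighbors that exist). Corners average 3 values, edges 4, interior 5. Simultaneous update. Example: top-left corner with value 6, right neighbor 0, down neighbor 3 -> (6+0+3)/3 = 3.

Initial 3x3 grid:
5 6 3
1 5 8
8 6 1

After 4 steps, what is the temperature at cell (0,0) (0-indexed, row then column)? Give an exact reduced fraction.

Step 1: cell (0,0) = 4
Step 2: cell (0,0) = 9/2
Step 3: cell (0,0) = 1697/360
Step 4: cell (0,0) = 102389/21600
Full grid after step 4:
  102389/21600 4174753/864000 157421/32400
  1386251/288000 1738811/360000 4244503/864000
  209003/43200 353219/72000 211453/43200

Answer: 102389/21600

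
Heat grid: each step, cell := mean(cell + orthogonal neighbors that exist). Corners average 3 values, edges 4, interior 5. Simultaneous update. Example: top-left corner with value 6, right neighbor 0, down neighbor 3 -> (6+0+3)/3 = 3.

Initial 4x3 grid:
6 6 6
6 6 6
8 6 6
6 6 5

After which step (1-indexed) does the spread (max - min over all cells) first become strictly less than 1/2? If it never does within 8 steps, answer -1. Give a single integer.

Step 1: max=20/3, min=17/3, spread=1
Step 2: max=391/60, min=103/18, spread=143/180
Step 3: max=13639/2160, min=42649/7200, spread=8443/21600
  -> spread < 1/2 first at step 3
Step 4: max=676379/108000, min=773843/129600, spread=189059/648000
Step 5: max=48214267/7776000, min=39026221/6480000, spread=6914009/38880000
Step 6: max=1201001557/194400000, min=98016211/16200000, spread=992281/7776000
Step 7: max=172260737947/27993600000, min=70770458363/11664000000, spread=12058189379/139968000000
Step 8: max=4298717830867/699840000000, min=177222016583/29160000000, spread=363115463/5598720000

Answer: 3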